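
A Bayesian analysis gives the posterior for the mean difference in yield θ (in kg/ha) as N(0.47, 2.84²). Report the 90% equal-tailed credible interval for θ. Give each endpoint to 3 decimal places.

The posterior is symmetric, so the 90% equal-tailed interval is θ = 0.47 ± z·2.84 with z = 1.645.
Half-width: 1.645 × 2.84 = 4.671.
0.47 − 4.671 = -4.201; 0.47 + 4.671 = 5.141.

[-4.201, 5.141]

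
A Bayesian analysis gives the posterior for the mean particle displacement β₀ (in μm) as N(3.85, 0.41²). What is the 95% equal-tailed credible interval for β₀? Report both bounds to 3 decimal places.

[3.046, 4.654]

The posterior is symmetric, so the 95% equal-tailed interval is β₀ = 3.85 ± z·0.41 with z = 1.960.
Half-width: 1.960 × 0.41 = 0.804.
3.85 − 0.804 = 3.046; 3.85 + 0.804 = 4.654.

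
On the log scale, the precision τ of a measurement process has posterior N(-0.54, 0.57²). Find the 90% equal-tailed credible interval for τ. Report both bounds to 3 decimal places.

[0.228, 1.488]

On the log scale the 90% interval is -0.54 ± 1.645 × 0.57 = [-1.4776, 0.3976].
Exponentiate: [e^-1.4776, e^0.3976] = [0.228, 1.488].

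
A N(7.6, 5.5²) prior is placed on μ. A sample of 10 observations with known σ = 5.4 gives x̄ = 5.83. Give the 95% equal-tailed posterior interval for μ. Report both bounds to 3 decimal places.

[2.789, 9.182]

Posterior precision = 1/5.5² + 10/5.4² = 0.0331 + 0.3429 = 0.3760, so posterior SD = 1.6308.
Posterior mean = (7.6/5.5² + 10·5.83/5.4²) / 0.3760 = 5.9856.
Interval: 5.9856 ± 1.960 × 1.6308 → [2.789, 9.182].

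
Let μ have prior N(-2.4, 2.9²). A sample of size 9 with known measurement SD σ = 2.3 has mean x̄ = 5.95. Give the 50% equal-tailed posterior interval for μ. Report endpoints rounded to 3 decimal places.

[4.905, 5.904]

Posterior precision = 1/2.9² + 9/2.3² = 0.1189 + 1.7013 = 1.8202, so posterior SD = 0.7412.
Posterior mean = (-2.4/2.9² + 9·5.95/2.3²) / 1.8202 = 5.4045.
Interval: 5.4045 ± 0.674 × 0.7412 → [4.905, 5.904].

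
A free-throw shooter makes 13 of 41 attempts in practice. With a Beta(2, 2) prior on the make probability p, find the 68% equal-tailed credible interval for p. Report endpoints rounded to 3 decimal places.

Posterior: Beta(2+13, 2+28) = Beta(15, 30).
Equal-tailed 68% interval: the 0.16 and 0.84 quantiles of Beta(15, 30).
Posterior mean ≈ 0.333, SD ≈ 0.070; a Normal approximation gives roughly [0.264, 0.402].
Exact: F⁻¹(0.16) = 0.264; F⁻¹(0.84) = 0.403.

[0.264, 0.403]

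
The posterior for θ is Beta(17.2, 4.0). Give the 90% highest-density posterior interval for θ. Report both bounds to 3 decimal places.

The posterior is unimodal and skewed, so the HPD interval has equal density at both endpoints and is the shortest 90% interval.
Solving f(0.683) = f(0.945) with F(0.945) − F(0.683) = 0.90 gives [0.683, 0.945].
For comparison, the equal-tailed interval is [0.659, 0.929]; the HPD is narrower and shifted toward the mode.

[0.683, 0.945]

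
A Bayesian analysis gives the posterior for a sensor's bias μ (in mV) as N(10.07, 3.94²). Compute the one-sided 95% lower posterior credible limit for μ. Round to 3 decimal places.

Need L with P(μ ≥ L) = 0.95: L = 10.07 − z_{0.05}·3.94.
z = 1.645; L = 10.07 − 1.645 × 3.94 = 3.589.

3.589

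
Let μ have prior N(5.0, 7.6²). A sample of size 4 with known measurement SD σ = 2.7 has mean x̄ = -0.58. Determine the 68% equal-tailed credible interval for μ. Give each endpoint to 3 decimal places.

Posterior precision = 1/7.6² + 4/2.7² = 0.0173 + 0.5487 = 0.5660, so posterior SD = 1.3292.
Posterior mean = (5.0/7.6² + 4·-0.58/2.7²) / 0.5660 = -0.4093.
Interval: -0.4093 ± 0.994 × 1.3292 → [-1.731, 0.913].

[-1.731, 0.913]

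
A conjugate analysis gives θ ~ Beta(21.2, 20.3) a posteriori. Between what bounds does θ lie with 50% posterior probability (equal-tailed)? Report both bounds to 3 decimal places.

Posterior: Beta(21.2, 20.3).
Equal-tailed 50% interval: the 0.25 and 0.75 quantiles of Beta(21.2, 20.3).
Posterior mean ≈ 0.511, SD ≈ 0.077; a Normal approximation gives roughly [0.459, 0.563].
Exact: F⁻¹(0.25) = 0.458; F⁻¹(0.75) = 0.563.

[0.458, 0.563]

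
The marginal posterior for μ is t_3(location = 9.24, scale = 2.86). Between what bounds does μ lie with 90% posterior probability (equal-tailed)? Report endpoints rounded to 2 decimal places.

The t_3 distribution is symmetric; the 90% interval is 9.24 ± t·2.86 with t_{0.95,3} = 2.353.
Half-width: 2.353 × 2.86 = 6.73.
9.24 − 6.73 = 2.51; 9.24 + 6.73 = 15.97.

[2.51, 15.97]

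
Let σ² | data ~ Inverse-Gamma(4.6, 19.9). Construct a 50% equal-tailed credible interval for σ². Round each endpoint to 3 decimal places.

[3.425, 6.561]

Inverse-Gamma(4.6, 19.9) quantiles: F⁻¹(0.25) and F⁻¹(0.75).
Equivalently, 1/σ² ~ Gamma(4.6, rate = 19.9); invert its 0.75 and 0.25 quantiles.
Posterior mean ≈ 5.528, SD ≈ 3.428; a Normal approximation gives roughly [3.216, 7.840].
Exact: lower = 3.425; upper = 6.561.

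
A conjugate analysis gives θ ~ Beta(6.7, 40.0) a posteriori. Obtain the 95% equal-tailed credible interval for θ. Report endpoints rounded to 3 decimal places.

Posterior: Beta(6.7, 40.0).
Equal-tailed 95% interval: the 0.025 and 0.975 quantiles of Beta(6.7, 40.0).
Posterior mean ≈ 0.143, SD ≈ 0.051; a Normal approximation gives roughly [0.044, 0.243].
Exact: F⁻¹(0.025) = 0.060; F⁻¹(0.975) = 0.256.

[0.060, 0.256]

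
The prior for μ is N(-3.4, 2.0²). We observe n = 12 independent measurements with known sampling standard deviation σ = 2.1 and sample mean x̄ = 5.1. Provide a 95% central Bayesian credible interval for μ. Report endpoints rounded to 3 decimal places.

Posterior precision = 1/2.0² + 12/2.1² = 0.2500 + 2.7211 = 2.9711, so posterior SD = 0.5802.
Posterior mean = (-3.4/2.0² + 12·5.1/2.1²) / 2.9711 = 4.3848.
Interval: 4.3848 ± 1.960 × 0.5802 → [3.248, 5.522].

[3.248, 5.522]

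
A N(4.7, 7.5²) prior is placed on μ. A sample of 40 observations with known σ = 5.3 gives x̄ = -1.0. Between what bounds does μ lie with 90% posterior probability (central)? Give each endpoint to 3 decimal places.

[-2.300, 0.440]

Posterior precision = 1/7.5² + 40/5.3² = 0.0178 + 1.4240 = 1.4418, so posterior SD = 0.8328.
Posterior mean = (4.7/7.5² + 40·-1.0/5.3²) / 1.4418 = -0.9297.
Interval: -0.9297 ± 1.645 × 0.8328 → [-2.300, 0.440].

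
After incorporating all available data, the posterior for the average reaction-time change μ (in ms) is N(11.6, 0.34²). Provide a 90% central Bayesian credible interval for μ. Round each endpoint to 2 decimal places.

The posterior is symmetric, so the 90% equal-tailed interval is μ = 11.6 ± z·0.34 with z = 1.645.
Half-width: 1.645 × 0.34 = 0.56.
11.6 − 0.56 = 11.04; 11.6 + 0.56 = 12.16.

[11.04, 12.16]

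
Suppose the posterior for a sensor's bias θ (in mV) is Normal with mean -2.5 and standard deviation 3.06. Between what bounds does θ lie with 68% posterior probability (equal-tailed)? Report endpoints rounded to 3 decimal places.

The posterior is symmetric, so the 68% equal-tailed interval is θ = -2.5 ± z·3.06 with z = 0.994.
Half-width: 0.994 × 3.06 = 3.043.
-2.5 − 3.043 = -5.543; -2.5 + 3.043 = 0.543.

[-5.543, 0.543]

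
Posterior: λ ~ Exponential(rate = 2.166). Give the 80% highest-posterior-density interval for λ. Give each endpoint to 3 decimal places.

The exponential density is strictly decreasing on [0, ∞), so the HPD interval is anchored at 0: [0, q] with P(λ ≤ q) = 0.80.
q = −ln(1 − 0.80) / 2.166 = 1.6094 / 2.166 = 0.743.

[0.000, 0.743]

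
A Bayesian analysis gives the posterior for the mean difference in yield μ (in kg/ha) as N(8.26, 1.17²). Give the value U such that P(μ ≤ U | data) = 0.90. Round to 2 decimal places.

9.76

Need U with P(μ ≤ U) = 0.90: U = 8.26 + z_{0.1}·1.17.
z = 1.282; U = 8.26 + 1.282 × 1.17 = 9.76.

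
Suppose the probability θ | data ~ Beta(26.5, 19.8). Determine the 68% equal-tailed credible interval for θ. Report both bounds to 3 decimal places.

Posterior: Beta(26.5, 19.8).
Equal-tailed 68% interval: the 0.16 and 0.84 quantiles of Beta(26.5, 19.8).
Posterior mean ≈ 0.572, SD ≈ 0.072; a Normal approximation gives roughly [0.501, 0.644].
Exact: F⁻¹(0.16) = 0.500; F⁻¹(0.84) = 0.645.

[0.500, 0.645]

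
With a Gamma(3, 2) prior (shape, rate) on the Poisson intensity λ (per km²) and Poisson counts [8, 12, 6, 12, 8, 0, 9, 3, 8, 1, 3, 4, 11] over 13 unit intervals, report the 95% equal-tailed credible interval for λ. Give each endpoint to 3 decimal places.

Posterior: Gamma(3+85, 2+13) = Gamma(88, 15) (shape, rate).
Equal-tailed 95% interval: Gamma(88, 15) quantiles at 0.025 and 0.975.
Posterior mean ≈ 5.867, SD ≈ 0.625; a Normal approximation gives roughly [4.641, 7.092].
Exact: lower = 4.705; upper = 7.154.

[4.705, 7.154]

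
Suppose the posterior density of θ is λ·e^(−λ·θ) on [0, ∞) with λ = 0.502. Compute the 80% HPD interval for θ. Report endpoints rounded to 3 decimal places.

The exponential density is strictly decreasing on [0, ∞), so the HPD interval is anchored at 0: [0, q] with P(θ ≤ q) = 0.80.
q = −ln(1 − 0.80) / 0.502 = 1.6094 / 0.502 = 3.206.

[0.000, 3.206]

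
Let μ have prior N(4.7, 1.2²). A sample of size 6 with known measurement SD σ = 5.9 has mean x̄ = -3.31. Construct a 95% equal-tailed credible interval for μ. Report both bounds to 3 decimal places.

Posterior precision = 1/1.2² + 6/5.9² = 0.6944 + 0.1724 = 0.8668, so posterior SD = 1.0741.
Posterior mean = (4.7/1.2² + 6·-3.31/5.9²) / 0.8668 = 3.1072.
Interval: 3.1072 ± 1.960 × 1.0741 → [1.002, 5.212].

[1.002, 5.212]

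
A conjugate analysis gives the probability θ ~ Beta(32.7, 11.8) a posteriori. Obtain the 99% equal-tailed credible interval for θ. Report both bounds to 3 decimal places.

Posterior: Beta(32.7, 11.8).
Equal-tailed 99% interval: the 0.005 and 0.995 quantiles of Beta(32.7, 11.8).
Posterior mean ≈ 0.735, SD ≈ 0.065; a Normal approximation gives roughly [0.566, 0.903].
Exact: F⁻¹(0.005) = 0.550; F⁻¹(0.995) = 0.881.

[0.550, 0.881]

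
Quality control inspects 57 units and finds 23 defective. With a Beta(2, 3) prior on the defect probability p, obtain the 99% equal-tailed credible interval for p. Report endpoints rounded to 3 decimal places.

[0.252, 0.566]

Posterior: Beta(2+23, 3+34) = Beta(25, 37).
Equal-tailed 99% interval: the 0.005 and 0.995 quantiles of Beta(25, 37).
Posterior mean ≈ 0.403, SD ≈ 0.062; a Normal approximation gives roughly [0.244, 0.562].
Exact: F⁻¹(0.005) = 0.252; F⁻¹(0.995) = 0.566.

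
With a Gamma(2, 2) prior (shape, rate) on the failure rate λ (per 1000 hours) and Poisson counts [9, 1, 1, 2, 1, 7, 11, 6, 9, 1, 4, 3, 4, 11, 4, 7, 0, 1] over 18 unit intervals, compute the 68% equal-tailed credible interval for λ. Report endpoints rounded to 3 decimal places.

Posterior: Gamma(2+82, 2+18) = Gamma(84, 20) (shape, rate).
Equal-tailed 68% interval: Gamma(84, 20) quantiles at 0.16 and 0.84.
Posterior mean ≈ 4.200, SD ≈ 0.458; a Normal approximation gives roughly [3.744, 4.656].
Exact: lower = 3.745; upper = 4.655.

[3.745, 4.655]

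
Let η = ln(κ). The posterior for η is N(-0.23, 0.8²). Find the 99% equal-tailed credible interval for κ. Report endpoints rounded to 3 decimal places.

[0.101, 6.238]

On the log scale the 99% interval is -0.23 ± 2.576 × 0.8 = [-2.2907, 1.8307].
Exponentiate: [e^-2.2907, e^1.8307] = [0.101, 6.238].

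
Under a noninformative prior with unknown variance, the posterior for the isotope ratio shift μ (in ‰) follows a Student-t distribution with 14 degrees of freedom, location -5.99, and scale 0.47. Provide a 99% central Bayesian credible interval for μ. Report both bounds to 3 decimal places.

[-7.389, -4.591]

The t_14 distribution is symmetric; the 99% interval is -5.99 ± t·0.47 with t_{0.995,14} = 2.977.
Half-width: 2.977 × 0.47 = 1.399.
-5.99 − 1.399 = -7.389; -5.99 + 1.399 = -4.591.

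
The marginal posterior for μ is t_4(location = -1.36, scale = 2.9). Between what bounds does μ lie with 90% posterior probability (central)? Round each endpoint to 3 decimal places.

[-7.542, 4.822]

The t_4 distribution is symmetric; the 90% interval is -1.36 ± t·2.9 with t_{0.95,4} = 2.132.
Half-width: 2.132 × 2.9 = 6.182.
-1.36 − 6.182 = -7.542; -1.36 + 6.182 = 4.822.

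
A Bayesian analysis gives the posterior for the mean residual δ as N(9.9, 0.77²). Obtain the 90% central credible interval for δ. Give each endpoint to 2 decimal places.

[8.63, 11.17]

The posterior is symmetric, so the 90% equal-tailed interval is δ = 9.9 ± z·0.77 with z = 1.645.
Half-width: 1.645 × 0.77 = 1.27.
9.9 − 1.27 = 8.63; 9.9 + 1.27 = 11.17.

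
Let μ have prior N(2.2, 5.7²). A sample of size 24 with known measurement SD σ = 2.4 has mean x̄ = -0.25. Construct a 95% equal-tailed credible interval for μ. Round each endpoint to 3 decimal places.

Posterior precision = 1/5.7² + 24/2.4² = 0.0308 + 4.1667 = 4.1974, so posterior SD = 0.4881.
Posterior mean = (2.2/5.7² + 24·-0.25/2.4²) / 4.1974 = -0.2320.
Interval: -0.2320 ± 1.960 × 0.4881 → [-1.189, 0.725].

[-1.189, 0.725]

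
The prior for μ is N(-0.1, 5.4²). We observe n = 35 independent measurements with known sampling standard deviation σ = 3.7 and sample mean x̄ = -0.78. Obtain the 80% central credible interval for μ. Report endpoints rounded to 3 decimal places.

[-1.567, 0.025]

Posterior precision = 1/5.4² + 35/3.7² = 0.0343 + 2.5566 = 2.5909, so posterior SD = 0.6213.
Posterior mean = (-0.1/5.4² + 35·-0.78/3.7²) / 2.5909 = -0.7710.
Interval: -0.7710 ± 1.282 × 0.6213 → [-1.567, 0.025].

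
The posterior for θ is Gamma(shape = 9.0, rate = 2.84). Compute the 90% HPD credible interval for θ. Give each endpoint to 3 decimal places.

The posterior is unimodal and skewed, so the HPD interval has equal density at both endpoints and is the shortest 90% interval.
Solving f(1.469) = f(4.811) with F(4.811) − F(1.469) = 0.90 gives [1.469, 4.811].
For comparison, the equal-tailed interval is [1.653, 5.083]; the HPD is narrower and shifted toward the mode.

[1.469, 4.811]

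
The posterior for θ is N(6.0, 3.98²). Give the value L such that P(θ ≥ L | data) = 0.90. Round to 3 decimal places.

Need L with P(θ ≥ L) = 0.90: L = 6.0 − z_{0.1}·3.98.
z = 1.282; L = 6.0 − 1.282 × 3.98 = 0.899.

0.899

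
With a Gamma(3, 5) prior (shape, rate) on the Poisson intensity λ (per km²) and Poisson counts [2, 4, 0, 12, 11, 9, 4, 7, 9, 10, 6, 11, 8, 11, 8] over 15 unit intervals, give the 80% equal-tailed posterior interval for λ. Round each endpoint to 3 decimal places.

Posterior: Gamma(3+112, 5+15) = Gamma(115, 20) (shape, rate).
Equal-tailed 80% interval: Gamma(115, 20) quantiles at 0.1 and 0.9.
Posterior mean ≈ 5.750, SD ≈ 0.536; a Normal approximation gives roughly [5.063, 6.437].
Exact: lower = 5.074; upper = 6.447.

[5.074, 6.447]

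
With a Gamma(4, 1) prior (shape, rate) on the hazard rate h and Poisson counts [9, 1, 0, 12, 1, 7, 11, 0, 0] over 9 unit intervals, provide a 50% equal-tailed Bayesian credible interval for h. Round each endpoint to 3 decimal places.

[4.031, 4.932]

Posterior: Gamma(4+41, 1+9) = Gamma(45, 10) (shape, rate).
Equal-tailed 50% interval: Gamma(45, 10) quantiles at 0.25 and 0.75.
Posterior mean ≈ 4.500, SD ≈ 0.671; a Normal approximation gives roughly [4.048, 4.952].
Exact: lower = 4.031; upper = 4.932.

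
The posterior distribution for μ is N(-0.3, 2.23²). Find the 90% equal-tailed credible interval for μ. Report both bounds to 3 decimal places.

The posterior is symmetric, so the 90% equal-tailed interval is μ = -0.3 ± z·2.23 with z = 1.645.
Half-width: 1.645 × 2.23 = 3.668.
-0.3 − 3.668 = -3.968; -0.3 + 3.668 = 3.368.

[-3.968, 3.368]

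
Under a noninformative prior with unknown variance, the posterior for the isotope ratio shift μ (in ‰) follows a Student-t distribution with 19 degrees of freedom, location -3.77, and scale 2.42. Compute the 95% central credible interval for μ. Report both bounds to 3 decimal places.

The t_19 distribution is symmetric; the 95% interval is -3.77 ± t·2.42 with t_{0.975,19} = 2.093.
Half-width: 2.093 × 2.42 = 5.065.
-3.77 − 5.065 = -8.835; -3.77 + 5.065 = 1.295.

[-8.835, 1.295]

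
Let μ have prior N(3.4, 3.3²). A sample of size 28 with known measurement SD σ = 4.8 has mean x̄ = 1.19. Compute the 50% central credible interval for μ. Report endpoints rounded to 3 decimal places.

[0.755, 1.935]

Posterior precision = 1/3.3² + 28/4.8² = 0.0918 + 1.2153 = 1.3071, so posterior SD = 0.8747.
Posterior mean = (3.4/3.3² + 28·1.19/4.8²) / 1.3071 = 1.3453.
Interval: 1.3453 ± 0.674 × 0.8747 → [0.755, 1.935].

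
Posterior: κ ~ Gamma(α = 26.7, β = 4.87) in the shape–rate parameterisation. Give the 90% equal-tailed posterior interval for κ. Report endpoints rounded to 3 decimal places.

[3.862, 7.337]

Posterior: Gamma(shape 26.7, rate 4.87).
Equal-tailed 90% interval: Gamma(26.7, 4.87) quantiles at 0.05 and 0.95.
Posterior mean ≈ 5.483, SD ≈ 1.061; a Normal approximation gives roughly [3.737, 7.228].
Exact: lower = 3.862; upper = 7.337.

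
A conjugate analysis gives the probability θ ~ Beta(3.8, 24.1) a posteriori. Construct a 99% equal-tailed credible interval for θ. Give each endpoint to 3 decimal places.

Posterior: Beta(3.8, 24.1).
Equal-tailed 99% interval: the 0.005 and 0.995 quantiles of Beta(3.8, 24.1).
Posterior mean ≈ 0.136, SD ≈ 0.064; a Normal approximation gives roughly [-0.028, 0.301].
Exact: F⁻¹(0.005) = 0.023; F⁻¹(0.995) = 0.342.

[0.023, 0.342]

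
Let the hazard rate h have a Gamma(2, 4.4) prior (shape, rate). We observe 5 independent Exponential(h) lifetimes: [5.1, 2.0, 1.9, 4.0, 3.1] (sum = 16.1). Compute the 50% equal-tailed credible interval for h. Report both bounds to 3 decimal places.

[0.248, 0.417]

Posterior: Gamma(2+5, 4.4+16.1) = Gamma(7, 20.5) (shape, rate).
Equal-tailed 50% interval: Gamma(7, 20.5) quantiles at 0.25 and 0.75.
Posterior mean ≈ 0.341, SD ≈ 0.129; a Normal approximation gives roughly [0.254, 0.429].
Exact: lower = 0.248; upper = 0.417.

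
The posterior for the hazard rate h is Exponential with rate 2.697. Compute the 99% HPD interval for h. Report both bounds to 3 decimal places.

The exponential density is strictly decreasing on [0, ∞), so the HPD interval is anchored at 0: [0, q] with P(h ≤ q) = 0.99.
q = −ln(1 − 0.99) / 2.697 = 4.6052 / 2.697 = 1.708.

[0.000, 1.708]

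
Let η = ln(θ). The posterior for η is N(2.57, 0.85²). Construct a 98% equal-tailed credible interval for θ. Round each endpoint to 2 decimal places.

[1.81, 94.39]

On the log scale the 98% interval is 2.57 ± 2.326 × 0.85 = [0.5926, 4.5474].
Exponentiate: [e^0.5926, e^4.5474] = [1.81, 94.39].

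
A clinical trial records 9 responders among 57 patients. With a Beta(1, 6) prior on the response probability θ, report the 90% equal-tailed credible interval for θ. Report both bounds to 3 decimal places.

[0.089, 0.236]

Posterior: Beta(1+9, 6+48) = Beta(10, 54).
Equal-tailed 90% interval: the 0.05 and 0.95 quantiles of Beta(10, 54).
Posterior mean ≈ 0.156, SD ≈ 0.045; a Normal approximation gives roughly [0.082, 0.230].
Exact: F⁻¹(0.05) = 0.089; F⁻¹(0.95) = 0.236.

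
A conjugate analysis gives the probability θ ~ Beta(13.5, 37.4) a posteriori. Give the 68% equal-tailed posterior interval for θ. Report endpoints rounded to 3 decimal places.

Posterior: Beta(13.5, 37.4).
Equal-tailed 68% interval: the 0.16 and 0.84 quantiles of Beta(13.5, 37.4).
Posterior mean ≈ 0.265, SD ≈ 0.061; a Normal approximation gives roughly [0.204, 0.326].
Exact: F⁻¹(0.16) = 0.204; F⁻¹(0.84) = 0.327.

[0.204, 0.327]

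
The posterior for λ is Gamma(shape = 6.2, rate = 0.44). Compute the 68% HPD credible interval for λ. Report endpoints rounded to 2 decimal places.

[7.32, 17.86]

The posterior is unimodal and skewed, so the HPD interval has equal density at both endpoints and is the shortest 68% interval.
Solving f(7.32) = f(17.86) with F(17.86) − F(7.32) = 0.68 gives [7.32, 17.86].
For comparison, the equal-tailed interval is [8.61, 19.56]; the HPD is narrower and shifted toward the mode.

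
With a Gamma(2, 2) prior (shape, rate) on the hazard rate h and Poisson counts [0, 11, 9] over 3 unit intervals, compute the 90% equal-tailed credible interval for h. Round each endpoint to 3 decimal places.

Posterior: Gamma(2+20, 2+3) = Gamma(22, 5) (shape, rate).
Equal-tailed 90% interval: Gamma(22, 5) quantiles at 0.05 and 0.95.
Posterior mean ≈ 4.400, SD ≈ 0.938; a Normal approximation gives roughly [2.857, 5.943].
Exact: lower = 2.979; upper = 6.048.

[2.979, 6.048]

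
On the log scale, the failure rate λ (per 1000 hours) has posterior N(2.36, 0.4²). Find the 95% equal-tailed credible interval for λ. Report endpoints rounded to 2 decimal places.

On the log scale the 95% interval is 2.36 ± 1.960 × 0.4 = [1.5760, 3.1440].
Exponentiate: [e^1.5760, e^3.1440] = [4.84, 23.20].

[4.84, 23.20]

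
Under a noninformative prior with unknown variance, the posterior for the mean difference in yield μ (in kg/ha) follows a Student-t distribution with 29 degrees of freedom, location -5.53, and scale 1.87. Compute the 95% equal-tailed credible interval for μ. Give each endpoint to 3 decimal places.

[-9.355, -1.705]

The t_29 distribution is symmetric; the 95% interval is -5.53 ± t·1.87 with t_{0.975,29} = 2.045.
Half-width: 2.045 × 1.87 = 3.825.
-5.53 − 3.825 = -9.355; -5.53 + 3.825 = -1.705.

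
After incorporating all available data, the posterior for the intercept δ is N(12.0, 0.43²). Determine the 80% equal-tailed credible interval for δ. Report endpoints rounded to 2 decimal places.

The posterior is symmetric, so the 80% equal-tailed interval is δ = 12.0 ± z·0.43 with z = 1.282.
Half-width: 1.282 × 0.43 = 0.55.
12.0 − 0.55 = 11.45; 12.0 + 0.55 = 12.55.

[11.45, 12.55]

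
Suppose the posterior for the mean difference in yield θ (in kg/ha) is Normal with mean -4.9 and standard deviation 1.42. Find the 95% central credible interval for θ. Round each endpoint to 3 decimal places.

[-7.683, -2.117]

The posterior is symmetric, so the 95% equal-tailed interval is θ = -4.9 ± z·1.42 with z = 1.960.
Half-width: 1.960 × 1.42 = 2.783.
-4.9 − 2.783 = -7.683; -4.9 + 2.783 = -2.117.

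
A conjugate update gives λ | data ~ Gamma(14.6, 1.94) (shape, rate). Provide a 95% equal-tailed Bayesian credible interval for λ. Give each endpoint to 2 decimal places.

Posterior: Gamma(shape 14.6, rate 1.94).
Equal-tailed 95% interval: Gamma(14.6, 1.94) quantiles at 0.025 and 0.975.
Posterior mean ≈ 7.53, SD ≈ 1.97; a Normal approximation gives roughly [3.67, 11.39].
Exact: lower = 4.17; upper = 11.85.

[4.17, 11.85]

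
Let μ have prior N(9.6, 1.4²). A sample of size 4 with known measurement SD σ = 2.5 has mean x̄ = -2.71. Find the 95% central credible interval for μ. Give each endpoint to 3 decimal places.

Posterior precision = 1/1.4² + 4/2.5² = 0.5102 + 0.6400 = 1.1502, so posterior SD = 0.9324.
Posterior mean = (9.6/1.4² + 4·-2.71/2.5²) / 1.1502 = 2.7504.
Interval: 2.7504 ± 1.960 × 0.9324 → [0.923, 4.578].

[0.923, 4.578]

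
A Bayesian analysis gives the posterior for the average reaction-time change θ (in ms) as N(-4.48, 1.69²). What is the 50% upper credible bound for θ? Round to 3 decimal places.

Need U with P(θ ≤ U) = 0.50: U = -4.48 + z_{0.5}·1.69.
z = 0.000; U = -4.48 + 0.000 × 1.69 = -4.480.

-4.480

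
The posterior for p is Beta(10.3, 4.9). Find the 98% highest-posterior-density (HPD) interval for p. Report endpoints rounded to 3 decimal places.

The posterior is unimodal and skewed, so the HPD interval has equal density at both endpoints and is the shortest 98% interval.
Solving f(0.403) = f(0.916) with F(0.916) − F(0.403) = 0.98 gives [0.403, 0.916].
For comparison, the equal-tailed interval is [0.386, 0.904]; the HPD is narrower and shifted toward the mode.

[0.403, 0.916]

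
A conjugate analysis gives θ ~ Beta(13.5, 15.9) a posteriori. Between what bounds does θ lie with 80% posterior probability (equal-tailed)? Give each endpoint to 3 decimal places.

Posterior: Beta(13.5, 15.9).
Equal-tailed 80% interval: the 0.1 and 0.9 quantiles of Beta(13.5, 15.9).
Posterior mean ≈ 0.459, SD ≈ 0.090; a Normal approximation gives roughly [0.343, 0.575].
Exact: F⁻¹(0.1) = 0.343; F⁻¹(0.9) = 0.577.

[0.343, 0.577]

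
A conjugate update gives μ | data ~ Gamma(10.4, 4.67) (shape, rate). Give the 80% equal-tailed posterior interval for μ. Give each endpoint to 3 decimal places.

[1.400, 3.145]

Posterior: Gamma(shape 10.4, rate 4.67).
Equal-tailed 80% interval: Gamma(10.4, 4.67) quantiles at 0.1 and 0.9.
Posterior mean ≈ 2.227, SD ≈ 0.691; a Normal approximation gives roughly [1.342, 3.112].
Exact: lower = 1.400; upper = 3.145.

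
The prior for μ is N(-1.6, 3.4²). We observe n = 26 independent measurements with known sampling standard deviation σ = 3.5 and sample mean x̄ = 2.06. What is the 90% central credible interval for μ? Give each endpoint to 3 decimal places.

[0.810, 3.023]

Posterior precision = 1/3.4² + 26/3.5² = 0.0865 + 2.1224 = 2.2090, so posterior SD = 0.6728.
Posterior mean = (-1.6/3.4² + 26·2.06/3.5²) / 2.2090 = 1.9167.
Interval: 1.9167 ± 1.645 × 0.6728 → [0.810, 3.023].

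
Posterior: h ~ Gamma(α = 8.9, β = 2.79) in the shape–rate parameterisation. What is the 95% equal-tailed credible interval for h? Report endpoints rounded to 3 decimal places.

[1.451, 5.602]

Posterior: Gamma(shape 8.9, rate 2.79).
Equal-tailed 95% interval: Gamma(8.9, 2.79) quantiles at 0.025 and 0.975.
Posterior mean ≈ 3.190, SD ≈ 1.069; a Normal approximation gives roughly [1.094, 5.286].
Exact: lower = 1.451; upper = 5.602.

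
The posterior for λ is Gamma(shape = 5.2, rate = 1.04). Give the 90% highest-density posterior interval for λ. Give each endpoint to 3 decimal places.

[1.567, 8.300]

The posterior is unimodal and skewed, so the HPD interval has equal density at both endpoints and is the shortest 90% interval.
Solving f(1.567) = f(8.300) with F(8.300) − F(1.567) = 0.90 gives [1.567, 8.300].
For comparison, the equal-tailed interval is [2.015, 9.066]; the HPD is narrower and shifted toward the mode.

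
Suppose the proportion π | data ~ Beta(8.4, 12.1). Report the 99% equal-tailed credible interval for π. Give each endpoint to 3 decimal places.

Posterior: Beta(8.4, 12.1).
Equal-tailed 99% interval: the 0.005 and 0.995 quantiles of Beta(8.4, 12.1).
Posterior mean ≈ 0.410, SD ≈ 0.106; a Normal approximation gives roughly [0.137, 0.683].
Exact: F⁻¹(0.005) = 0.164; F⁻¹(0.995) = 0.687.

[0.164, 0.687]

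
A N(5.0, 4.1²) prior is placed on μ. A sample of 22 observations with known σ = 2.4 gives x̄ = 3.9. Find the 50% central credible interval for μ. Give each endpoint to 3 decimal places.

Posterior precision = 1/4.1² + 22/2.4² = 0.0595 + 3.8194 = 3.8789, so posterior SD = 0.5077.
Posterior mean = (5.0/4.1² + 22·3.9/2.4²) / 3.8789 = 3.9169.
Interval: 3.9169 ± 0.674 × 0.5077 → [3.574, 4.259].

[3.574, 4.259]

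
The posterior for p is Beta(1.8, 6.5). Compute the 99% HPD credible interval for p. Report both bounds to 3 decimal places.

The posterior is unimodal and skewed, so the HPD interval has equal density at both endpoints and is the shortest 99% interval.
Solving f(0.001) = f(0.599) with F(0.599) − F(0.001) = 0.99 gives [0.001, 0.599].
For comparison, the equal-tailed interval is [0.010, 0.642]; the HPD is narrower and shifted toward the mode.

[0.001, 0.599]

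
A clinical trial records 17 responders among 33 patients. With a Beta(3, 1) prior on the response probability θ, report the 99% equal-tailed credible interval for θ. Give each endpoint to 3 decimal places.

Posterior: Beta(3+17, 1+16) = Beta(20, 17).
Equal-tailed 99% interval: the 0.005 and 0.995 quantiles of Beta(20, 17).
Posterior mean ≈ 0.541, SD ≈ 0.081; a Normal approximation gives roughly [0.332, 0.749].
Exact: F⁻¹(0.005) = 0.333; F⁻¹(0.995) = 0.740.

[0.333, 0.740]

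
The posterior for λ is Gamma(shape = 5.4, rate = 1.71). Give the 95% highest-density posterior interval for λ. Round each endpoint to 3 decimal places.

[0.831, 5.853]

The posterior is unimodal and skewed, so the HPD interval has equal density at both endpoints and is the shortest 95% interval.
Solving f(0.831) = f(5.853) with F(5.853) − F(0.831) = 0.95 gives [0.831, 5.853].
For comparison, the equal-tailed interval is [1.082, 6.326]; the HPD is narrower and shifted toward the mode.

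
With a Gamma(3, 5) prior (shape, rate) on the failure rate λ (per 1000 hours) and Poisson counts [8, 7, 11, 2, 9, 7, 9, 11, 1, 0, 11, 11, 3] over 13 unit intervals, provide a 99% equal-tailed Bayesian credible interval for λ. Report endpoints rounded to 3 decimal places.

Posterior: Gamma(3+90, 5+13) = Gamma(93, 18) (shape, rate).
Equal-tailed 99% interval: Gamma(93, 18) quantiles at 0.005 and 0.995.
Posterior mean ≈ 5.167, SD ≈ 0.536; a Normal approximation gives roughly [3.787, 6.547].
Exact: lower = 3.891; upper = 6.651.

[3.891, 6.651]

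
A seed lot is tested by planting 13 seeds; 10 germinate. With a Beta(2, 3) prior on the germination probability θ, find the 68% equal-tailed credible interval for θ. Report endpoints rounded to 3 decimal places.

[0.557, 0.776]

Posterior: Beta(2+10, 3+3) = Beta(12, 6).
Equal-tailed 68% interval: the 0.16 and 0.84 quantiles of Beta(12, 6).
Posterior mean ≈ 0.667, SD ≈ 0.108; a Normal approximation gives roughly [0.559, 0.774].
Exact: F⁻¹(0.16) = 0.557; F⁻¹(0.84) = 0.776.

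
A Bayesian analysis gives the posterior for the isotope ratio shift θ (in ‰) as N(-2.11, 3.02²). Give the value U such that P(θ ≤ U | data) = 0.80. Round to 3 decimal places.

0.432

Need U with P(θ ≤ U) = 0.80: U = -2.11 + z_{0.2}·3.02.
z = 0.842; U = -2.11 + 0.842 × 3.02 = 0.432.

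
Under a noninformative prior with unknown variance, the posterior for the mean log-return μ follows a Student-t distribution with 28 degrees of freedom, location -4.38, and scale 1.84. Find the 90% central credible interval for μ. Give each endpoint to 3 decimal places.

The t_28 distribution is symmetric; the 90% interval is -4.38 ± t·1.84 with t_{0.95,28} = 1.701.
Half-width: 1.701 × 1.84 = 3.130.
-4.38 − 3.130 = -7.510; -4.38 + 3.130 = -1.250.

[-7.510, -1.250]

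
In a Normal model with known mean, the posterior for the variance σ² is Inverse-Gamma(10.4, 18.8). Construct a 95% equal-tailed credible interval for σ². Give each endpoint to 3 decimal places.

Inverse-Gamma(10.4, 18.8) quantiles: F⁻¹(0.025) and F⁻¹(0.975).
Equivalently, 1/σ² ~ Gamma(10.4, rate = 18.8); invert its 0.975 and 0.025 quantiles.
Posterior mean ≈ 2.000, SD ≈ 0.690; a Normal approximation gives roughly [0.647, 3.353].
Exact: lower = 1.068; upper = 3.707.

[1.068, 3.707]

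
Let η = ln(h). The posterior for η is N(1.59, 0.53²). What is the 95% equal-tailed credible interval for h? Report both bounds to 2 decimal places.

On the log scale the 95% interval is 1.59 ± 1.960 × 0.53 = [0.5512, 2.6288].
Exponentiate: [e^0.5512, e^2.6288] = [1.74, 13.86].

[1.74, 13.86]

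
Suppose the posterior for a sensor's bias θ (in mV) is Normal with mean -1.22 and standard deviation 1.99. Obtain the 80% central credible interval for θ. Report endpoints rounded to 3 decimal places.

[-3.770, 1.330]

The posterior is symmetric, so the 80% equal-tailed interval is θ = -1.22 ± z·1.99 with z = 1.282.
Half-width: 1.282 × 1.99 = 2.550.
-1.22 − 2.550 = -3.770; -1.22 + 2.550 = 1.330.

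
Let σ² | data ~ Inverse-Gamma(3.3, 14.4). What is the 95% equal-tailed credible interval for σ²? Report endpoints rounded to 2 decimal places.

[1.87, 19.15]

Inverse-Gamma(3.3, 14.4) quantiles: F⁻¹(0.025) and F⁻¹(0.975).
Equivalently, 1/σ² ~ Gamma(3.3, rate = 14.4); invert its 0.975 and 0.025 quantiles.
Posterior mean ≈ 6.26, SD ≈ 5.49; a Normal approximation gives roughly [-4.50, 17.02].
Exact: lower = 1.87; upper = 19.15.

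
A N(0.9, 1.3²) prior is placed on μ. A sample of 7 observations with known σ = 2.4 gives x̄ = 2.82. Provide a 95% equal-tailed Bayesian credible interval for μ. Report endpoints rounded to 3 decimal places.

Posterior precision = 1/1.3² + 7/2.4² = 0.5917 + 1.2153 = 1.8070, so posterior SD = 0.7439.
Posterior mean = (0.9/1.3² + 7·2.82/2.4²) / 1.8070 = 2.1913.
Interval: 2.1913 ± 1.960 × 0.7439 → [0.733, 3.649].

[0.733, 3.649]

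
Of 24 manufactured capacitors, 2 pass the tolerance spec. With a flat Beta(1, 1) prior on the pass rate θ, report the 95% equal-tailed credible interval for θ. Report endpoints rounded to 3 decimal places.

Posterior: Beta(1+2, 1+22) = Beta(3, 23).
Equal-tailed 95% interval: the 0.025 and 0.975 quantiles of Beta(3, 23).
Posterior mean ≈ 0.115, SD ≈ 0.061; a Normal approximation gives roughly [-0.005, 0.236].
Exact: F⁻¹(0.025) = 0.025; F⁻¹(0.975) = 0.260.

[0.025, 0.260]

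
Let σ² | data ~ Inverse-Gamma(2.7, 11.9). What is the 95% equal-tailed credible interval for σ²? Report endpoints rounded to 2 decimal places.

[1.76, 24.10]

Inverse-Gamma(2.7, 11.9) quantiles: F⁻¹(0.025) and F⁻¹(0.975).
Equivalently, 1/σ² ~ Gamma(2.7, rate = 11.9); invert its 0.975 and 0.025 quantiles.
Posterior mean ≈ 7.00, SD ≈ 8.37; a Normal approximation gives roughly [-9.40, 23.40].
Exact: lower = 1.76; upper = 24.10.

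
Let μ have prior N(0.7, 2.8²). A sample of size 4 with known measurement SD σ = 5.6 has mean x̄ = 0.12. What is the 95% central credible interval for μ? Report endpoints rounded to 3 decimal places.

Posterior precision = 1/2.8² + 4/5.6² = 0.1276 + 0.1276 = 0.2551, so posterior SD = 1.9799.
Posterior mean = (0.7/2.8² + 4·0.12/5.6²) / 0.2551 = 0.4100.
Interval: 0.4100 ± 1.960 × 1.9799 → [-3.471, 4.291].

[-3.471, 4.291]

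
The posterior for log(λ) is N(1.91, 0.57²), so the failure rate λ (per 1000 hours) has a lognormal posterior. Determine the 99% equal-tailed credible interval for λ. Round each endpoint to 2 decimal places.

On the log scale the 99% interval is 1.91 ± 2.576 × 0.57 = [0.4418, 3.3782].
Exponentiate: [e^0.4418, e^3.3782] = [1.56, 29.32].

[1.56, 29.32]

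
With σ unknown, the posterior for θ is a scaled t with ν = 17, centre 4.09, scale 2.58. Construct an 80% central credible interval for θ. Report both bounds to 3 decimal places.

The t_17 distribution is symmetric; the 80% interval is 4.09 ± t·2.58 with t_{0.9,17} = 1.333.
Half-width: 1.333 × 2.58 = 3.440.
4.09 − 3.440 = 0.650; 4.09 + 3.440 = 7.530.

[0.650, 7.530]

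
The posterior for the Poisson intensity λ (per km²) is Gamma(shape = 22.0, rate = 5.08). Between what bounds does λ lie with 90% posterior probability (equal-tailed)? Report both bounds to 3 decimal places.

Posterior: Gamma(shape 22.0, rate 5.08).
Equal-tailed 90% interval: Gamma(22.0, 5.08) quantiles at 0.05 and 0.95.
Posterior mean ≈ 4.331, SD ≈ 0.923; a Normal approximation gives roughly [2.812, 5.849].
Exact: lower = 2.932; upper = 5.953.

[2.932, 5.953]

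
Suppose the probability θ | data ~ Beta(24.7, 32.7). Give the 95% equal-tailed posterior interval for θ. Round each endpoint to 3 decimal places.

[0.306, 0.559]

Posterior: Beta(24.7, 32.7).
Equal-tailed 95% interval: the 0.025 and 0.975 quantiles of Beta(24.7, 32.7).
Posterior mean ≈ 0.430, SD ≈ 0.065; a Normal approximation gives roughly [0.303, 0.557].
Exact: F⁻¹(0.025) = 0.306; F⁻¹(0.975) = 0.559.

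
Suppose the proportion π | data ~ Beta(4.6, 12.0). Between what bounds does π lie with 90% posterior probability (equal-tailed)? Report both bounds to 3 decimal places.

[0.118, 0.468]

Posterior: Beta(4.6, 12.0).
Equal-tailed 90% interval: the 0.05 and 0.95 quantiles of Beta(4.6, 12.0).
Posterior mean ≈ 0.277, SD ≈ 0.107; a Normal approximation gives roughly [0.102, 0.453].
Exact: F⁻¹(0.05) = 0.118; F⁻¹(0.95) = 0.468.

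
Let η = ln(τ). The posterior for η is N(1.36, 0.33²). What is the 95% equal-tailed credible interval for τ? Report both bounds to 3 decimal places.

On the log scale the 95% interval is 1.36 ± 1.960 × 0.33 = [0.7132, 2.0068].
Exponentiate: [e^0.7132, e^2.0068] = [2.041, 7.439].

[2.041, 7.439]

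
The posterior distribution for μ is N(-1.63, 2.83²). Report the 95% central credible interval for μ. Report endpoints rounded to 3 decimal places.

[-7.177, 3.917]

The posterior is symmetric, so the 95% equal-tailed interval is μ = -1.63 ± z·2.83 with z = 1.960.
Half-width: 1.960 × 2.83 = 5.547.
-1.63 − 5.547 = -7.177; -1.63 + 5.547 = 3.917.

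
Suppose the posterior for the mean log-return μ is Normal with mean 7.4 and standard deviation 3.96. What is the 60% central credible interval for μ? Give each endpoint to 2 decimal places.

[4.07, 10.73]

The posterior is symmetric, so the 60% equal-tailed interval is μ = 7.4 ± z·3.96 with z = 0.842.
Half-width: 0.842 × 3.96 = 3.33.
7.4 − 3.33 = 4.07; 7.4 + 3.33 = 10.73.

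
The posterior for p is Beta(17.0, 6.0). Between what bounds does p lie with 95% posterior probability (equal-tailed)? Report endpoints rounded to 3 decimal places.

[0.546, 0.893]

Posterior: Beta(17.0, 6.0).
Equal-tailed 95% interval: the 0.025 and 0.975 quantiles of Beta(17.0, 6.0).
Posterior mean ≈ 0.739, SD ≈ 0.090; a Normal approximation gives roughly [0.563, 0.915].
Exact: F⁻¹(0.025) = 0.546; F⁻¹(0.975) = 0.893.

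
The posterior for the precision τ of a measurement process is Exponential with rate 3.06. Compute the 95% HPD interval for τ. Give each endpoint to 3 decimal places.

[0.000, 0.979]

The exponential density is strictly decreasing on [0, ∞), so the HPD interval is anchored at 0: [0, q] with P(τ ≤ q) = 0.95.
q = −ln(1 − 0.95) / 3.06 = 2.9957 / 3.06 = 0.979.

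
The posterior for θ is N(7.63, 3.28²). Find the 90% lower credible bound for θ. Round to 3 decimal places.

3.427

Need L with P(θ ≥ L) = 0.90: L = 7.63 − z_{0.1}·3.28.
z = 1.282; L = 7.63 − 1.282 × 3.28 = 3.427.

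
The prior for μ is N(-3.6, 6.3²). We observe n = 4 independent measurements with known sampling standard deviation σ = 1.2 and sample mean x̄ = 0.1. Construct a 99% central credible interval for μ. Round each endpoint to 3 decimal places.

[-1.472, 1.605]

Posterior precision = 1/6.3² + 4/1.2² = 0.0252 + 2.7778 = 2.8030, so posterior SD = 0.5973.
Posterior mean = (-3.6/6.3² + 4·0.1/1.2²) / 2.8030 = 0.0667.
Interval: 0.0667 ± 2.576 × 0.5973 → [-1.472, 1.605].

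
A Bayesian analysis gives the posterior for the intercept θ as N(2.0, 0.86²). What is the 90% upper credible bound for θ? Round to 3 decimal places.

Need U with P(θ ≤ U) = 0.90: U = 2.0 + z_{0.1}·0.86.
z = 1.282; U = 2.0 + 1.282 × 0.86 = 3.102.

3.102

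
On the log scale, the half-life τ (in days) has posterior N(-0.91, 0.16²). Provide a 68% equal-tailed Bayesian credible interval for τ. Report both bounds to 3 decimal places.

[0.343, 0.472]

On the log scale the 68% interval is -0.91 ± 0.994 × 0.16 = [-1.0691, -0.7509].
Exponentiate: [e^-1.0691, e^-0.7509] = [0.343, 0.472].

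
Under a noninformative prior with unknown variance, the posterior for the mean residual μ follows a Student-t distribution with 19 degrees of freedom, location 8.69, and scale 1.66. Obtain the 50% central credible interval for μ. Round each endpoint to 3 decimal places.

[7.549, 9.831]

The t_19 distribution is symmetric; the 50% interval is 8.69 ± t·1.66 with t_{0.75,19} = 0.688.
Half-width: 0.688 × 1.66 = 1.141.
8.69 − 1.141 = 7.549; 8.69 + 1.141 = 9.831.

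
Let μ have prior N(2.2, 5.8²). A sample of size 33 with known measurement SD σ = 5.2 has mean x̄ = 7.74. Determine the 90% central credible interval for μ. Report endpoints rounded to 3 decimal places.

[6.137, 9.079]

Posterior precision = 1/5.8² + 33/5.2² = 0.0297 + 1.2204 = 1.2501, so posterior SD = 0.8944.
Posterior mean = (2.2/5.8² + 33·7.74/5.2²) / 1.2501 = 7.6083.
Interval: 7.6083 ± 1.645 × 0.8944 → [6.137, 9.079].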